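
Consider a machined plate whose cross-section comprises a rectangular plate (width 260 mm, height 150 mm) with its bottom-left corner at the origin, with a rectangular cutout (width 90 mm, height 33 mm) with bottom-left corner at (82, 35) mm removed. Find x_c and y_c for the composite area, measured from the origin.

x_c = 130.25 mm, y_c = 76.94 mm

plate: A = 260 × 150 = 39000.00, centroid at (130.00, 75.00).
hole: A = −(90 × 33) = -2970.00, centroid at (127.00, 51.50).
ΣA = 36030.00 mm²
ΣAx_c = (39000.00)(130.00) + (-2970.00)(127.00) = 4692810.00 mm³
ΣAy_c = (39000.00)(75.00) + (-2970.00)(51.50) = 2772045.00 mm³
x_c = 4692810.00 / 36030.00 = 130.25 mm
y_c = 2772045.00 / 36030.00 = 76.94 mm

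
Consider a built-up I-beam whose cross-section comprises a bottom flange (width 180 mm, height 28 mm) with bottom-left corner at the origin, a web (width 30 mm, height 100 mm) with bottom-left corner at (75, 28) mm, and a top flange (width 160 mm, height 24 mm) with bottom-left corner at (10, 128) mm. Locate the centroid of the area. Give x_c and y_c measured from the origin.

bottom flange: A = 180 × 28 = 5040.00, centroid at (90.00, 14.00).
web: A = 30 × 100 = 3000.00, centroid at (90.00, 78.00).
top flange: A = 160 × 24 = 3840.00, centroid at (90.00, 140.00).
ΣA = 11880.00 mm², ΣAx_c = 1069200.00 mm³, ΣAy_c = 842160.00 mm³.
x_c = 1069200.00/11880.00 = 90.00 mm; y_c = 842160.00/11880.00 = 70.89 mm.

x_c = 90.00 mm, y_c = 70.89 mm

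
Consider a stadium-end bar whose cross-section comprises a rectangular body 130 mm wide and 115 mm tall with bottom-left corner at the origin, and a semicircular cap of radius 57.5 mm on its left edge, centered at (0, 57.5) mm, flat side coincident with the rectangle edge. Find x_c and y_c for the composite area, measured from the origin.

rectangular body: A = 130 × 115 = 14950.00, centroid at (65.00, 57.50).
semicircular end: A = ½π·57.5² = 5193.45, centroid at (-24.40, 57.50).
ΣA = 20143.45 mm²
ΣAx_c = (14950.00)(65.00) + (5193.45)(-24.40) = 845010.42 mm³
ΣAy_c = (14950.00)(57.50) + (5193.45)(57.50) = 1158248.11 mm³
x_c = 845010.42 / 20143.45 = 41.95 mm
y_c = 1158248.11 / 20143.45 = 57.50 mm

x_c = 41.95 mm, y_c = 57.50 mm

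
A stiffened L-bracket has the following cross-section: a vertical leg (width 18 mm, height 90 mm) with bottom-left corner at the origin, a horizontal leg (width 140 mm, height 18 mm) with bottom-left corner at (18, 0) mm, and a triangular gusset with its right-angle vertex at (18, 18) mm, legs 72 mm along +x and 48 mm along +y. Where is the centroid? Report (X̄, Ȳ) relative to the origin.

vertical leg: A = 18 × 90 = 1620.00, centroid at (9.00, 45.00).
horizontal leg: A = 140 × 18 = 2520.00, centroid at (88.00, 9.00).
gusset: A = ½·72·48 = 1728.00, centroid at (42.00, 34.00).
ΣA = 5868.00 mm², ΣAX̄ = 308916.00 mm³, ΣAȲ = 154332.00 mm³.
X̄ = 308916.00/5868.00 = 52.64 mm; Ȳ = 154332.00/5868.00 = 26.30 mm.

X̄ = 52.64 mm, Ȳ = 26.30 mm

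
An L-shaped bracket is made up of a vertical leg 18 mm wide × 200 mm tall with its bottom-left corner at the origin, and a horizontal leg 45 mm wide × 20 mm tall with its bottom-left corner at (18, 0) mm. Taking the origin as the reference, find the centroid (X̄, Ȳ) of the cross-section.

X̄ = 15.30 mm, Ȳ = 82.00 mm

vertical leg: A = 18 × 200 = 3600.00, centroid at (9.00, 100.00).
horizontal leg: A = 45 × 20 = 900.00, centroid at (40.50, 10.00).
ΣA = 4500.00 mm²
ΣAX̄ = (3600.00)(9.00) + (900.00)(40.50) = 68850.00 mm³
ΣAȲ = (3600.00)(100.00) + (900.00)(10.00) = 369000.00 mm³
X̄ = 68850.00 / 4500.00 = 15.30 mm
Ȳ = 369000.00 / 4500.00 = 82.00 mm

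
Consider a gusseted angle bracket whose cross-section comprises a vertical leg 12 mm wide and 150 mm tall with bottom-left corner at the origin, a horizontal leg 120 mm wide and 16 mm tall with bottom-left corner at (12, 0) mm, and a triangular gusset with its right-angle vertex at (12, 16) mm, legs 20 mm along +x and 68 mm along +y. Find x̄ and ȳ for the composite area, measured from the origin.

Part | A | x̄ᵢ | ȳᵢ | A·x̄ᵢ | A·ȳᵢ
vertical leg | 1800.00 | 6.00 | 75.00 | 10800.00 | 135000.00
horizontal leg | 1920.00 | 72.00 | 8.00 | 138240.00 | 15360.00
gusset | 680.00 | 18.67 | 38.67 | 12693.33 | 26293.33
Σ | 4400.00 |  |  | 161733.33 | 176653.33
x̄ = 161733.33 / 4400.00 = 36.76 mm
ȳ = 176653.33 / 4400.00 = 40.15 mm

x̄ = 36.76 mm, ȳ = 40.15 mm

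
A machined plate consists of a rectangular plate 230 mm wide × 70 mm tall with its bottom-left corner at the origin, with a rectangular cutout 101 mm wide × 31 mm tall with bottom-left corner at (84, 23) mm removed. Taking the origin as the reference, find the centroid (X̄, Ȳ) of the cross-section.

Part | A | x̄ᵢ | ȳᵢ | A·x̄ᵢ | A·ȳᵢ
plate | 16100.00 | 115.00 | 35.00 | 1851500.00 | 563500.00
hole | -3131.00 | 134.50 | 38.50 | -421119.50 | -120543.50
Σ | 12969.00 |  |  | 1430380.50 | 442956.50
X̄ = 1430380.50 / 12969.00 = 110.29 mm
Ȳ = 442956.50 / 12969.00 = 34.16 mm

X̄ = 110.29 mm, Ȳ = 34.16 mm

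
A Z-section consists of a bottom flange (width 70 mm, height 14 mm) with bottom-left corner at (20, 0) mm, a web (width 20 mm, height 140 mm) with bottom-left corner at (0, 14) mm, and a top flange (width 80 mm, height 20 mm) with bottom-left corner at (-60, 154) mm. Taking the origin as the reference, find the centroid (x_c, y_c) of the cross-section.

Part | A | x̄ᵢ | ȳᵢ | A·x̄ᵢ | A·ȳᵢ
bottom flange | 980.00 | 55.00 | 7.00 | 53900.00 | 6860.00
web | 2800.00 | 10.00 | 84.00 | 28000.00 | 235200.00
top flange | 1600.00 | -20.00 | 164.00 | -32000.00 | 262400.00
Σ | 5380.00 |  |  | 49900.00 | 504460.00
x_c = 49900.00 / 5380.00 = 9.28 mm
y_c = 504460.00 / 5380.00 = 93.77 mm

x_c = 9.28 mm, y_c = 93.77 mm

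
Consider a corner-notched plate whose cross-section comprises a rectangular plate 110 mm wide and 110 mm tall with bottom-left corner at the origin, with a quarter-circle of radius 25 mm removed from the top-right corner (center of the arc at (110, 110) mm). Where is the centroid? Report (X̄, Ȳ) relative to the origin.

Part | A | x̄ᵢ | ȳᵢ | A·x̄ᵢ | A·ȳᵢ
plate | 12100.00 | 55.00 | 55.00 | 665500.00 | 665500.00
removed quarter-circle | -490.87 | 99.39 | 99.39 | -48787.79 | -48787.79
Σ | 11609.13 |  |  | 616712.21 | 616712.21
X̄ = 616712.21 / 11609.13 = 53.12 mm
Ȳ = 616712.21 / 11609.13 = 53.12 mm

X̄ = 53.12 mm, Ȳ = 53.12 mm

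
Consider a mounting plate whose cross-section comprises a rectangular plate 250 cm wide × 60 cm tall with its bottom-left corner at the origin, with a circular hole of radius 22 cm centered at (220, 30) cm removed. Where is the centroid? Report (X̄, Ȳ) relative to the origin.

plate: A = 250 × 60 = 15000.00, centroid at (125.00, 30.00).
hole: A = −π·22² = -1520.53, centroid at (220.00, 30.00).
ΣA = 13479.47 cm², ΣAX̄ = 1540483.21 cm³, ΣAȲ = 404384.07 cm³.
X̄ = 1540483.21/13479.47 = 114.28 cm; Ȳ = 404384.07/13479.47 = 30.00 cm.

X̄ = 114.28 cm, Ȳ = 30.00 cm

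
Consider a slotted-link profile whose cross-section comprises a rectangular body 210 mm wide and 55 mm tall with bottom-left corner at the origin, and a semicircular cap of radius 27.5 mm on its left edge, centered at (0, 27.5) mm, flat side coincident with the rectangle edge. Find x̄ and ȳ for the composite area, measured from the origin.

x̄ = 94.12 mm, ȳ = 27.50 mm

rectangular body: A = 210 × 55 = 11550.00, centroid at (105.00, 27.50).
semicircular end: A = ½π·27.5² = 1187.91, centroid at (-11.67, 27.50).
ΣA = 12737.91 mm²
ΣAx̄ = (11550.00)(105.00) + (1187.91)(-11.67) = 1198885.42 mm³
ΣAȳ = (11550.00)(27.50) + (1187.91)(27.50) = 350292.65 mm³
x̄ = 1198885.42 / 12737.91 = 94.12 mm
ȳ = 350292.65 / 12737.91 = 27.50 mm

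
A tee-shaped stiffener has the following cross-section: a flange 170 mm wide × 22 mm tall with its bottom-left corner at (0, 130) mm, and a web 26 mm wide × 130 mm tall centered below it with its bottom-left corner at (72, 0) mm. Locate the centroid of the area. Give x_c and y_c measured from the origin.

web: A = 26 × 130 = 3380.00, centroid at (85.00, 65.00).
flange: A = 170 × 22 = 3740.00, centroid at (85.00, 141.00).
ΣA = 7120.00 mm²
ΣAx_c = (3380.00)(85.00) + (3740.00)(85.00) = 605200.00 mm³
ΣAy_c = (3380.00)(65.00) + (3740.00)(141.00) = 747040.00 mm³
x_c = 605200.00 / 7120.00 = 85.00 mm
y_c = 747040.00 / 7120.00 = 104.92 mm

x_c = 85.00 mm, y_c = 104.92 mm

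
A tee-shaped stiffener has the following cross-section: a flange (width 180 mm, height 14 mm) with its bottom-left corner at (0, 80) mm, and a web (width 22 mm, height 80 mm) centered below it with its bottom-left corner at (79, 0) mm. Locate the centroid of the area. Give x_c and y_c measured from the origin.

x_c = 90.00 mm, y_c = 67.67 mm

web: A = 22 × 80 = 1760.00, centroid at (90.00, 40.00).
flange: A = 180 × 14 = 2520.00, centroid at (90.00, 87.00).
ΣA = 4280.00 mm²
ΣAx_c = (1760.00)(90.00) + (2520.00)(90.00) = 385200.00 mm³
ΣAy_c = (1760.00)(40.00) + (2520.00)(87.00) = 289640.00 mm³
x_c = 385200.00 / 4280.00 = 90.00 mm
y_c = 289640.00 / 4280.00 = 67.67 mm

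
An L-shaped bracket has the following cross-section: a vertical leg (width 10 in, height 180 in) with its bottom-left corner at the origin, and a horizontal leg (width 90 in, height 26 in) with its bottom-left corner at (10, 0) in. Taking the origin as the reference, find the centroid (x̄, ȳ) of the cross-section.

vertical leg: A = 10 × 180 = 1800.00, centroid at (5.00, 90.00).
horizontal leg: A = 90 × 26 = 2340.00, centroid at (55.00, 13.00).
ΣA = 4140.00 in², ΣAx̄ = 137700.00 in³, ΣAȳ = 192420.00 in³.
x̄ = 137700.00/4140.00 = 33.26 in; ȳ = 192420.00/4140.00 = 46.48 in.

x̄ = 33.26 in, ȳ = 46.48 in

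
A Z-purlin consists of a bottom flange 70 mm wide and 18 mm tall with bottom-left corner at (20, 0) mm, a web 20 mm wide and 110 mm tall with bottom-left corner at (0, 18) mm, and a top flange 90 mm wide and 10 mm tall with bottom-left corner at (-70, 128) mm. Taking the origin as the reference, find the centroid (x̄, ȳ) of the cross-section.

bottom flange: A = 70 × 18 = 1260.00, centroid at (55.00, 9.00).
web: A = 20 × 110 = 2200.00, centroid at (10.00, 73.00).
top flange: A = 90 × 10 = 900.00, centroid at (-25.00, 133.00).
ΣA = 4360.00 mm², ΣAx̄ = 68800.00 mm³, ΣAȳ = 291640.00 mm³.
x̄ = 68800.00/4360.00 = 15.78 mm; ȳ = 291640.00/4360.00 = 66.89 mm.

x̄ = 15.78 mm, ȳ = 66.89 mm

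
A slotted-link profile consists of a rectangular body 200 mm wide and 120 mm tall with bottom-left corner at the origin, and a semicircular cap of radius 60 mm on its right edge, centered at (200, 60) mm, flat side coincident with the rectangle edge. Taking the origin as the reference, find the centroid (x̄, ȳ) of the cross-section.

rectangular body: A = 200 × 120 = 24000.00, centroid at (100.00, 60.00).
semicircular end: A = ½π·60² = 5654.87, centroid at (225.46, 60.00).
ΣA = 29654.87 mm², ΣAx̄ = 3674973.36 mm³, ΣAȳ = 1779292.01 mm³.
x̄ = 3674973.36/29654.87 = 123.92 mm; ȳ = 1779292.01/29654.87 = 60.00 mm.

x̄ = 123.92 mm, ȳ = 60.00 mm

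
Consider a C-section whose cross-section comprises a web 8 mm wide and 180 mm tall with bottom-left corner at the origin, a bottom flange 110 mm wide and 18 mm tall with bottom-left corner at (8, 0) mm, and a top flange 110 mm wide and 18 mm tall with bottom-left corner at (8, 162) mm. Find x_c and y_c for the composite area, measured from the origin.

Part | A | x̄ᵢ | ȳᵢ | A·x̄ᵢ | A·ȳᵢ
web | 1440.00 | 4.00 | 90.00 | 5760.00 | 129600.00
bottom flange | 1980.00 | 63.00 | 9.00 | 124740.00 | 17820.00
top flange | 1980.00 | 63.00 | 171.00 | 124740.00 | 338580.00
Σ | 5400.00 |  |  | 255240.00 | 486000.00
x_c = 255240.00 / 5400.00 = 47.27 mm
y_c = 486000.00 / 5400.00 = 90.00 mm

x_c = 47.27 mm, y_c = 90.00 mm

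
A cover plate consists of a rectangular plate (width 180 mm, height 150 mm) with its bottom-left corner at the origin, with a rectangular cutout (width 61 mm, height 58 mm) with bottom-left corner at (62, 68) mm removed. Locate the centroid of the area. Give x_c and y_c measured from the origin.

x_c = 89.62 mm, y_c = 71.68 mm

plate: A = 180 × 150 = 27000.00, centroid at (90.00, 75.00).
hole: A = −(61 × 58) = -3538.00, centroid at (92.50, 97.00).
ΣA = 23462.00 mm²
ΣAx_c = (27000.00)(90.00) + (-3538.00)(92.50) = 2102735.00 mm³
ΣAy_c = (27000.00)(75.00) + (-3538.00)(97.00) = 1681814.00 mm³
x_c = 2102735.00 / 23462.00 = 89.62 mm
y_c = 1681814.00 / 23462.00 = 71.68 mm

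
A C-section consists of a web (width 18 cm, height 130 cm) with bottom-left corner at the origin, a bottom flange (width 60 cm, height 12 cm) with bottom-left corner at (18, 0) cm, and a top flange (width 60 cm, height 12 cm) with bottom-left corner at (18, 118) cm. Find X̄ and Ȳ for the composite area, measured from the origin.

X̄ = 23.86 cm, Ȳ = 65.00 cm

web: A = 18 × 130 = 2340.00, centroid at (9.00, 65.00).
bottom flange: A = 60 × 12 = 720.00, centroid at (48.00, 6.00).
top flange: A = 60 × 12 = 720.00, centroid at (48.00, 124.00).
ΣA = 3780.00 cm²
ΣAX̄ = (2340.00)(9.00) + (720.00)(48.00) + (720.00)(48.00) = 90180.00 cm³
ΣAȲ = (2340.00)(65.00) + (720.00)(6.00) + (720.00)(124.00) = 245700.00 cm³
X̄ = 90180.00 / 3780.00 = 23.86 cm
Ȳ = 245700.00 / 3780.00 = 65.00 cm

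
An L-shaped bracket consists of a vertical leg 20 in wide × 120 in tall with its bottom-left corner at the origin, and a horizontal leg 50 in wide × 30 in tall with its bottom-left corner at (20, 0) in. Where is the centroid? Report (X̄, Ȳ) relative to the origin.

X̄ = 23.46 in, Ȳ = 42.69 in

vertical leg: A = 20 × 120 = 2400.00, centroid at (10.00, 60.00).
horizontal leg: A = 50 × 30 = 1500.00, centroid at (45.00, 15.00).
ΣA = 3900.00 in²
ΣAX̄ = (2400.00)(10.00) + (1500.00)(45.00) = 91500.00 in³
ΣAȲ = (2400.00)(60.00) + (1500.00)(15.00) = 166500.00 in³
X̄ = 91500.00 / 3900.00 = 23.46 in
Ȳ = 166500.00 / 3900.00 = 42.69 in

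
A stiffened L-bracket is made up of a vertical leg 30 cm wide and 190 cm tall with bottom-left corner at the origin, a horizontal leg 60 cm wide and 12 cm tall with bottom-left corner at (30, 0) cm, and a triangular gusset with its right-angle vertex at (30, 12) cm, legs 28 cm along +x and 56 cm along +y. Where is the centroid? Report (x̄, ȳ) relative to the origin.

x̄ = 22.15 cm, ȳ = 79.10 cm

Part | A | x̄ᵢ | ȳᵢ | A·x̄ᵢ | A·ȳᵢ
vertical leg | 5700.00 | 15.00 | 95.00 | 85500.00 | 541500.00
horizontal leg | 720.00 | 60.00 | 6.00 | 43200.00 | 4320.00
gusset | 784.00 | 39.33 | 30.67 | 30837.33 | 24042.67
Σ | 7204.00 |  |  | 159537.33 | 569862.67
x̄ = 159537.33 / 7204.00 = 22.15 cm
ȳ = 569862.67 / 7204.00 = 79.10 cm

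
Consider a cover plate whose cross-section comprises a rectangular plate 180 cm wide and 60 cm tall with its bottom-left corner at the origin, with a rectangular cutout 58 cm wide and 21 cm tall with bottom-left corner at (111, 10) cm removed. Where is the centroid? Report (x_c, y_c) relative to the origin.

x_c = 83.64 cm, y_c = 31.21 cm

Part | A | x̄ᵢ | ȳᵢ | A·x̄ᵢ | A·ȳᵢ
plate | 10800.00 | 90.00 | 30.00 | 972000.00 | 324000.00
hole | -1218.00 | 140.00 | 20.50 | -170520.00 | -24969.00
Σ | 9582.00 |  |  | 801480.00 | 299031.00
x_c = 801480.00 / 9582.00 = 83.64 cm
y_c = 299031.00 / 9582.00 = 31.21 cm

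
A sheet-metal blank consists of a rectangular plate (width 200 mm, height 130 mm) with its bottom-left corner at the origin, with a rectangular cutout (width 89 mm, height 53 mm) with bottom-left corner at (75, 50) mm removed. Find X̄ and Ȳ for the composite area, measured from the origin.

Part | A | x̄ᵢ | ȳᵢ | A·x̄ᵢ | A·ȳᵢ
plate | 26000.00 | 100.00 | 65.00 | 2600000.00 | 1690000.00
hole | -4717.00 | 119.50 | 76.50 | -563681.50 | -360850.50
Σ | 21283.00 |  |  | 2036318.50 | 1329149.50
X̄ = 2036318.50 / 21283.00 = 95.68 mm
Ȳ = 1329149.50 / 21283.00 = 62.45 mm

X̄ = 95.68 mm, Ȳ = 62.45 mm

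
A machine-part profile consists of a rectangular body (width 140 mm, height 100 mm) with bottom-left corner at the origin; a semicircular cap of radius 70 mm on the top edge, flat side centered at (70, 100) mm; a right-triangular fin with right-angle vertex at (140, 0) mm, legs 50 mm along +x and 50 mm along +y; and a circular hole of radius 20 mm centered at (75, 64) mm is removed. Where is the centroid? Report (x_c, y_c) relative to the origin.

x_c = 74.70 mm, y_c = 75.55 mm

rectangular body: A = 140 × 100 = 14000.00, centroid at (70.00, 50.00).
semicircular top: A = ½π·70² = 7696.90, centroid at (70.00, 129.71).
triangular fin: A = ½·50·50 = 1250.00, centroid at (156.67, 16.67).
hole: A = −π·20² = -1256.64, centroid at (75.00, 64.00).
ΣA = 21690.26 mm²
ΣAx_c = (14000.00)(70.00) + (7696.90)(70.00) + (1250.00)(156.67) + (-1256.64)(75.00) = 1620368.69 mm³
ΣAy_c = (14000.00)(50.00) + (7696.90)(129.71) + (1250.00)(16.67) + (-1256.64)(64.00) = 1638765.43 mm³
x_c = 1620368.69 / 21690.26 = 74.70 mm
y_c = 1638765.43 / 21690.26 = 75.55 mm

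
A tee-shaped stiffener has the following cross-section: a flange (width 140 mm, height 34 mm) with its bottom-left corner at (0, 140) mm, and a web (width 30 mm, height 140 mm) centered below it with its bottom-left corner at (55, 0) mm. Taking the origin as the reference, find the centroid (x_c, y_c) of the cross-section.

x_c = 70.00 mm, y_c = 116.22 mm

web: A = 30 × 140 = 4200.00, centroid at (70.00, 70.00).
flange: A = 140 × 34 = 4760.00, centroid at (70.00, 157.00).
ΣA = 8960.00 mm², ΣAx_c = 627200.00 mm³, ΣAy_c = 1041320.00 mm³.
x_c = 627200.00/8960.00 = 70.00 mm; y_c = 1041320.00/8960.00 = 116.22 mm.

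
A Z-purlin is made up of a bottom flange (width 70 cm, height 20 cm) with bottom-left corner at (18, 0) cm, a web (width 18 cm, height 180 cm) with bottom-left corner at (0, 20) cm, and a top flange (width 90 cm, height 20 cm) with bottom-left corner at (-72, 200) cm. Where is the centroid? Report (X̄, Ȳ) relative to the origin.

X̄ = 8.50 cm, Ȳ = 116.21 cm

bottom flange: A = 70 × 20 = 1400.00, centroid at (53.00, 10.00).
web: A = 18 × 180 = 3240.00, centroid at (9.00, 110.00).
top flange: A = 90 × 20 = 1800.00, centroid at (-27.00, 210.00).
ΣA = 6440.00 cm²
ΣAX̄ = (1400.00)(53.00) + (3240.00)(9.00) + (1800.00)(-27.00) = 54760.00 cm³
ΣAȲ = (1400.00)(10.00) + (3240.00)(110.00) + (1800.00)(210.00) = 748400.00 cm³
X̄ = 54760.00 / 6440.00 = 8.50 cm
Ȳ = 748400.00 / 6440.00 = 116.21 cm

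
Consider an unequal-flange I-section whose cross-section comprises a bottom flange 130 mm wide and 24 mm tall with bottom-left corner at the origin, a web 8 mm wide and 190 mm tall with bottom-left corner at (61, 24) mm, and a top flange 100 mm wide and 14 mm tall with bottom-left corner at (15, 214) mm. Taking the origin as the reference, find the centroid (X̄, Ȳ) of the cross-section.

X̄ = 65.00 mm, Ȳ = 87.37 mm

bottom flange: A = 130 × 24 = 3120.00, centroid at (65.00, 12.00).
web: A = 8 × 190 = 1520.00, centroid at (65.00, 119.00).
top flange: A = 100 × 14 = 1400.00, centroid at (65.00, 221.00).
ΣA = 6040.00 mm², ΣAX̄ = 392600.00 mm³, ΣAȲ = 527720.00 mm³.
X̄ = 392600.00/6040.00 = 65.00 mm; Ȳ = 527720.00/6040.00 = 87.37 mm.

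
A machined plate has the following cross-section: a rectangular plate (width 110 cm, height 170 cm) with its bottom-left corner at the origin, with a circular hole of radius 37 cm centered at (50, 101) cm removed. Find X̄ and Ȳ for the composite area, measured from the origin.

plate: A = 110 × 170 = 18700.00, centroid at (55.00, 85.00).
hole: A = −π·37² = -4300.84, centroid at (50.00, 101.00).
ΣA = 14399.16 cm²
ΣAX̄ = (18700.00)(55.00) + (-4300.84)(50.00) = 813457.98 cm³
ΣAȲ = (18700.00)(85.00) + (-4300.84)(101.00) = 1155115.13 cm³
X̄ = 813457.98 / 14399.16 = 56.49 cm
Ȳ = 1155115.13 / 14399.16 = 80.22 cm

X̄ = 56.49 cm, Ȳ = 80.22 cm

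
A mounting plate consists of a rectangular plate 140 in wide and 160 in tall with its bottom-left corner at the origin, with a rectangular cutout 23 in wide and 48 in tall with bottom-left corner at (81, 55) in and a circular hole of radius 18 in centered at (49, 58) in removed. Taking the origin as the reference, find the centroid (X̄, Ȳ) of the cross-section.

X̄ = 69.83 in, Ȳ = 81.16 in

plate: A = 140 × 160 = 22400.00, centroid at (70.00, 80.00).
hole 1: A = −(23 × 48) = -1104.00, centroid at (92.50, 79.00).
hole 2: A = −π·18² = -1017.88, centroid at (49.00, 58.00).
ΣA = 20278.12 in², ΣAX̄ = 1416004.08 in³, ΣAȲ = 1645747.19 in³.
X̄ = 1416004.08/20278.12 = 69.83 in; Ȳ = 1645747.19/20278.12 = 81.16 in.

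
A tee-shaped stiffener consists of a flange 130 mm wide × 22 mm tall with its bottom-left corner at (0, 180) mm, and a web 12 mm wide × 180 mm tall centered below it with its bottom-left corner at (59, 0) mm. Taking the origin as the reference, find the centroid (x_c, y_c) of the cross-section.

web: A = 12 × 180 = 2160.00, centroid at (65.00, 90.00).
flange: A = 130 × 22 = 2860.00, centroid at (65.00, 191.00).
ΣA = 5020.00 mm²
ΣAx_c = (2160.00)(65.00) + (2860.00)(65.00) = 326300.00 mm³
ΣAy_c = (2160.00)(90.00) + (2860.00)(191.00) = 740660.00 mm³
x_c = 326300.00 / 5020.00 = 65.00 mm
y_c = 740660.00 / 5020.00 = 147.54 mm

x_c = 65.00 mm, y_c = 147.54 mm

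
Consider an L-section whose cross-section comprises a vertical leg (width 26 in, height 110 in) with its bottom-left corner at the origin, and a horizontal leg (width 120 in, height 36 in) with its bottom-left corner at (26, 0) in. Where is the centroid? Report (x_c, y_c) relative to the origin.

Part | A | x̄ᵢ | ȳᵢ | A·x̄ᵢ | A·ȳᵢ
vertical leg | 2860.00 | 13.00 | 55.00 | 37180.00 | 157300.00
horizontal leg | 4320.00 | 86.00 | 18.00 | 371520.00 | 77760.00
Σ | 7180.00 |  |  | 408700.00 | 235060.00
x_c = 408700.00 / 7180.00 = 56.92 in
y_c = 235060.00 / 7180.00 = 32.74 in

x_c = 56.92 in, y_c = 32.74 in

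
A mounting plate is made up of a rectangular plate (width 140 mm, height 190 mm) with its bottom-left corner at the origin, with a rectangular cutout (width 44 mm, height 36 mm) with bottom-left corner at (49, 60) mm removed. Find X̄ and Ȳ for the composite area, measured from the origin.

Part | A | x̄ᵢ | ȳᵢ | A·x̄ᵢ | A·ȳᵢ
plate | 26600.00 | 70.00 | 95.00 | 1862000.00 | 2527000.00
hole | -1584.00 | 71.00 | 78.00 | -112464.00 | -123552.00
Σ | 25016.00 |  |  | 1749536.00 | 2403448.00
X̄ = 1749536.00 / 25016.00 = 69.94 mm
Ȳ = 2403448.00 / 25016.00 = 96.08 mm

X̄ = 69.94 mm, Ȳ = 96.08 mm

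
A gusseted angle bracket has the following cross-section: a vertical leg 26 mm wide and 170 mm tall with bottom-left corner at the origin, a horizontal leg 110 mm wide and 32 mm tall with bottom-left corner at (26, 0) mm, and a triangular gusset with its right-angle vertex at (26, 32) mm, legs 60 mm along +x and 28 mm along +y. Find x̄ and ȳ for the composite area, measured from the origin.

Part | A | x̄ᵢ | ȳᵢ | A·x̄ᵢ | A·ȳᵢ
vertical leg | 4420.00 | 13.00 | 85.00 | 57460.00 | 375700.00
horizontal leg | 3520.00 | 81.00 | 16.00 | 285120.00 | 56320.00
gusset | 840.00 | 46.00 | 41.33 | 38640.00 | 34720.00
Σ | 8780.00 |  |  | 381220.00 | 466740.00
x̄ = 381220.00 / 8780.00 = 43.42 mm
ȳ = 466740.00 / 8780.00 = 53.16 mm

x̄ = 43.42 mm, ȳ = 53.16 mm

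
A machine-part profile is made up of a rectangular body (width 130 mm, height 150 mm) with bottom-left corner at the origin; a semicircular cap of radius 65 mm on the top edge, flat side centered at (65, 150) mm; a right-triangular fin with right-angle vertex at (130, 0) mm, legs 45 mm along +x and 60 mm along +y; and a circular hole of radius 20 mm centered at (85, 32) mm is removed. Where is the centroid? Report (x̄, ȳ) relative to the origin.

x̄ = 68.16 mm, ȳ = 100.19 mm

rectangular body: A = 130 × 150 = 19500.00, centroid at (65.00, 75.00).
semicircular top: A = ½π·65² = 6636.61, centroid at (65.00, 177.59).
triangular fin: A = ½·45·60 = 1350.00, centroid at (145.00, 20.00).
hole: A = −π·20² = -1256.64, centroid at (85.00, 32.00).
ΣA = 26229.98 mm²
ΣAx̄ = (19500.00)(65.00) + (6636.61)(65.00) + (1350.00)(145.00) + (-1256.64)(85.00) = 1787815.79 mm³
ΣAȳ = (19500.00)(75.00) + (6636.61)(177.59) + (1350.00)(20.00) + (-1256.64)(32.00) = 2627863.12 mm³
x̄ = 1787815.79 / 26229.98 = 68.16 mm
ȳ = 2627863.12 / 26229.98 = 100.19 mm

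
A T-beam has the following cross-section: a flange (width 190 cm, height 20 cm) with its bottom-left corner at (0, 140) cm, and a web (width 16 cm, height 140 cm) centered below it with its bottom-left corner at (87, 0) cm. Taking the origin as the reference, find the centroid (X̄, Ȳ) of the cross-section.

web: A = 16 × 140 = 2240.00, centroid at (95.00, 70.00).
flange: A = 190 × 20 = 3800.00, centroid at (95.00, 150.00).
ΣA = 6040.00 cm²
ΣAX̄ = (2240.00)(95.00) + (3800.00)(95.00) = 573800.00 cm³
ΣAȲ = (2240.00)(70.00) + (3800.00)(150.00) = 726800.00 cm³
X̄ = 573800.00 / 6040.00 = 95.00 cm
Ȳ = 726800.00 / 6040.00 = 120.33 cm

X̄ = 95.00 cm, Ȳ = 120.33 cm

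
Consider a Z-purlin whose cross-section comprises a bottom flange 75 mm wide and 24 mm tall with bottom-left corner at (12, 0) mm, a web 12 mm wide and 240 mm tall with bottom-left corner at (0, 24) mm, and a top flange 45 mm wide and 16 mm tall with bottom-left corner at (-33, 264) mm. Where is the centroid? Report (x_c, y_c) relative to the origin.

x_c = 18.30 mm, y_c = 117.07 mm

bottom flange: A = 75 × 24 = 1800.00, centroid at (49.50, 12.00).
web: A = 12 × 240 = 2880.00, centroid at (6.00, 144.00).
top flange: A = 45 × 16 = 720.00, centroid at (-10.50, 272.00).
ΣA = 5400.00 mm²
ΣAx_c = (1800.00)(49.50) + (2880.00)(6.00) + (720.00)(-10.50) = 98820.00 mm³
ΣAy_c = (1800.00)(12.00) + (2880.00)(144.00) + (720.00)(272.00) = 632160.00 mm³
x_c = 98820.00 / 5400.00 = 18.30 mm
y_c = 632160.00 / 5400.00 = 117.07 mm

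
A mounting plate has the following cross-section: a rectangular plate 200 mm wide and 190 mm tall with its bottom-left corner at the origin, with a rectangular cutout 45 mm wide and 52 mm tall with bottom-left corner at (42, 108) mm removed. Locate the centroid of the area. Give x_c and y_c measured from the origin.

x_c = 102.33 mm, y_c = 92.44 mm

Part | A | x̄ᵢ | ȳᵢ | A·x̄ᵢ | A·ȳᵢ
plate | 38000.00 | 100.00 | 95.00 | 3800000.00 | 3610000.00
hole | -2340.00 | 64.50 | 134.00 | -150930.00 | -313560.00
Σ | 35660.00 |  |  | 3649070.00 | 3296440.00
x_c = 3649070.00 / 35660.00 = 102.33 mm
y_c = 3296440.00 / 35660.00 = 92.44 mm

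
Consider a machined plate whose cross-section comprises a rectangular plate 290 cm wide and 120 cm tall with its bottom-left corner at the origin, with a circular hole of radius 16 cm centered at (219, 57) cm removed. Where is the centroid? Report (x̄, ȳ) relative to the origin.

Part | A | x̄ᵢ | ȳᵢ | A·x̄ᵢ | A·ȳᵢ
plate | 34800.00 | 145.00 | 60.00 | 5046000.00 | 2088000.00
hole | -804.25 | 219.00 | 57.00 | -176130.25 | -45842.12
Σ | 33995.75 |  |  | 4869869.75 | 2042157.88
x̄ = 4869869.75 / 33995.75 = 143.25 cm
ȳ = 2042157.88 / 33995.75 = 60.07 cm

x̄ = 143.25 cm, ȳ = 60.07 cm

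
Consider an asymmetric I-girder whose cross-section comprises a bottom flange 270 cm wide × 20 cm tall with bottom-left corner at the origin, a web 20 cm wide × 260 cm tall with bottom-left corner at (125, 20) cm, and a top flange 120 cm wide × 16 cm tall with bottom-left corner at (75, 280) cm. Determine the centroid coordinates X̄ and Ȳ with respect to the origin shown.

Part | A | x̄ᵢ | ȳᵢ | A·x̄ᵢ | A·ȳᵢ
bottom flange | 5400.00 | 135.00 | 10.00 | 729000.00 | 54000.00
web | 5200.00 | 135.00 | 150.00 | 702000.00 | 780000.00
top flange | 1920.00 | 135.00 | 288.00 | 259200.00 | 552960.00
Σ | 12520.00 |  |  | 1690200.00 | 1386960.00
X̄ = 1690200.00 / 12520.00 = 135.00 cm
Ȳ = 1386960.00 / 12520.00 = 110.78 cm

X̄ = 135.00 cm, Ȳ = 110.78 cm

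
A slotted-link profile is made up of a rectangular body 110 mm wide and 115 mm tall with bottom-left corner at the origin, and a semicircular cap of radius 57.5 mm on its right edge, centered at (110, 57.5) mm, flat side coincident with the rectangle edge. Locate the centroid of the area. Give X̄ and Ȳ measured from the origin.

rectangular body: A = 110 × 115 = 12650.00, centroid at (55.00, 57.50).
semicircular end: A = ½π·57.5² = 5193.45, centroid at (134.40, 57.50).
ΣA = 17843.45 mm²
ΣAX̄ = (12650.00)(55.00) + (5193.45)(134.40) = 1393768.57 mm³
ΣAȲ = (12650.00)(57.50) + (5193.45)(57.50) = 1025998.11 mm³
X̄ = 1393768.57 / 17843.45 = 78.11 mm
Ȳ = 1025998.11 / 17843.45 = 57.50 mm

X̄ = 78.11 mm, Ȳ = 57.50 mm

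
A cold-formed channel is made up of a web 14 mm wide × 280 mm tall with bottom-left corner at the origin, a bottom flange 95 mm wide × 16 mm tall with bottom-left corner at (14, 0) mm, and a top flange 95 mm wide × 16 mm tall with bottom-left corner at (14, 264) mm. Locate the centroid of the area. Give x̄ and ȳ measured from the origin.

x̄ = 30.80 mm, ȳ = 140.00 mm

web: A = 14 × 280 = 3920.00, centroid at (7.00, 140.00).
bottom flange: A = 95 × 16 = 1520.00, centroid at (61.50, 8.00).
top flange: A = 95 × 16 = 1520.00, centroid at (61.50, 272.00).
ΣA = 6960.00 mm², ΣAx̄ = 214400.00 mm³, ΣAȳ = 974400.00 mm³.
x̄ = 214400.00/6960.00 = 30.80 mm; ȳ = 974400.00/6960.00 = 140.00 mm.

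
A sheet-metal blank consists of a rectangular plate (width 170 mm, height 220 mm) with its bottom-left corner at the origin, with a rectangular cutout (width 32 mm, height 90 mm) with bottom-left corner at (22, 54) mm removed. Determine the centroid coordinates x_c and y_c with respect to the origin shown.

plate: A = 170 × 220 = 37400.00, centroid at (85.00, 110.00).
hole: A = −(32 × 90) = -2880.00, centroid at (38.00, 99.00).
ΣA = 34520.00 mm², ΣAx_c = 3069560.00 mm³, ΣAy_c = 3828880.00 mm³.
x_c = 3069560.00/34520.00 = 88.92 mm; y_c = 3828880.00/34520.00 = 110.92 mm.

x_c = 88.92 mm, y_c = 110.92 mm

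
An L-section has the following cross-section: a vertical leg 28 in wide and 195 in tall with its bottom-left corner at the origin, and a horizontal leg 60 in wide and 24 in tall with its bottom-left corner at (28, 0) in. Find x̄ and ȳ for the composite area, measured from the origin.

x̄ = 23.18 in, ȳ = 79.66 in

vertical leg: A = 28 × 195 = 5460.00, centroid at (14.00, 97.50).
horizontal leg: A = 60 × 24 = 1440.00, centroid at (58.00, 12.00).
ΣA = 6900.00 in², ΣAx̄ = 159960.00 in³, ΣAȳ = 549630.00 in³.
x̄ = 159960.00/6900.00 = 23.18 in; ȳ = 549630.00/6900.00 = 79.66 in.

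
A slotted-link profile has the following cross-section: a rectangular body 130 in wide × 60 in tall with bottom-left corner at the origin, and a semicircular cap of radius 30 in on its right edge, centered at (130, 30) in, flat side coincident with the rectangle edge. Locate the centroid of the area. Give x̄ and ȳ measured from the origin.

rectangular body: A = 130 × 60 = 7800.00, centroid at (65.00, 30.00).
semicircular end: A = ½π·30² = 1413.72, centroid at (142.73, 30.00).
ΣA = 9213.72 in²
ΣAx̄ = (7800.00)(65.00) + (1413.72)(142.73) = 708783.17 in³
ΣAȳ = (7800.00)(30.00) + (1413.72)(30.00) = 276411.50 in³
x̄ = 708783.17 / 9213.72 = 76.93 in
ȳ = 276411.50 / 9213.72 = 30.00 in

x̄ = 76.93 in, ȳ = 30.00 in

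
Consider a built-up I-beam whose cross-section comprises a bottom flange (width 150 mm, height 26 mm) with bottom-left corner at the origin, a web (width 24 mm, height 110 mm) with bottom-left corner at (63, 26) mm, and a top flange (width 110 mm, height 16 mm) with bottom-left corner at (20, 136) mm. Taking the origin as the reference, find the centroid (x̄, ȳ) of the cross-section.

x̄ = 75.00 mm, ȳ = 62.41 mm

bottom flange: A = 150 × 26 = 3900.00, centroid at (75.00, 13.00).
web: A = 24 × 110 = 2640.00, centroid at (75.00, 81.00).
top flange: A = 110 × 16 = 1760.00, centroid at (75.00, 144.00).
ΣA = 8300.00 mm²
ΣAx̄ = (3900.00)(75.00) + (2640.00)(75.00) + (1760.00)(75.00) = 622500.00 mm³
ΣAȳ = (3900.00)(13.00) + (2640.00)(81.00) + (1760.00)(144.00) = 517980.00 mm³
x̄ = 622500.00 / 8300.00 = 75.00 mm
ȳ = 517980.00 / 8300.00 = 62.41 mm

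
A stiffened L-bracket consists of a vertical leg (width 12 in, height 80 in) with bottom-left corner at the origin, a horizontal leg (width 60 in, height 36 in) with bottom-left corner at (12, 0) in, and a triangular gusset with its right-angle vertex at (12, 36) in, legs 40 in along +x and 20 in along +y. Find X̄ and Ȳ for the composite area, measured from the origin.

X̄ = 30.29 in, Ȳ = 26.80 in

vertical leg: A = 12 × 80 = 960.00, centroid at (6.00, 40.00).
horizontal leg: A = 60 × 36 = 2160.00, centroid at (42.00, 18.00).
gusset: A = ½·40·20 = 400.00, centroid at (25.33, 42.67).
ΣA = 3520.00 in², ΣAX̄ = 106613.33 in³, ΣAȲ = 94346.67 in³.
X̄ = 106613.33/3520.00 = 30.29 in; Ȳ = 94346.67/3520.00 = 26.80 in.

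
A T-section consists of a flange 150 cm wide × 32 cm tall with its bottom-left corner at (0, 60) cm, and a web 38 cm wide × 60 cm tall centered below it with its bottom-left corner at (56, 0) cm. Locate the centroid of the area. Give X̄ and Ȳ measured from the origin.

web: A = 38 × 60 = 2280.00, centroid at (75.00, 30.00).
flange: A = 150 × 32 = 4800.00, centroid at (75.00, 76.00).
ΣA = 7080.00 cm²
ΣAX̄ = (2280.00)(75.00) + (4800.00)(75.00) = 531000.00 cm³
ΣAȲ = (2280.00)(30.00) + (4800.00)(76.00) = 433200.00 cm³
X̄ = 531000.00 / 7080.00 = 75.00 cm
Ȳ = 433200.00 / 7080.00 = 61.19 cm

X̄ = 75.00 cm, Ȳ = 61.19 cm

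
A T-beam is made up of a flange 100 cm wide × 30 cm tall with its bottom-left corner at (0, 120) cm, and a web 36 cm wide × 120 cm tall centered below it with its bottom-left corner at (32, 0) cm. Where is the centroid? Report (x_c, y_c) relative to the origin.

x_c = 50.00 cm, y_c = 90.74 cm

web: A = 36 × 120 = 4320.00, centroid at (50.00, 60.00).
flange: A = 100 × 30 = 3000.00, centroid at (50.00, 135.00).
ΣA = 7320.00 cm²
ΣAx_c = (4320.00)(50.00) + (3000.00)(50.00) = 366000.00 cm³
ΣAy_c = (4320.00)(60.00) + (3000.00)(135.00) = 664200.00 cm³
x_c = 366000.00 / 7320.00 = 50.00 cm
y_c = 664200.00 / 7320.00 = 90.74 cm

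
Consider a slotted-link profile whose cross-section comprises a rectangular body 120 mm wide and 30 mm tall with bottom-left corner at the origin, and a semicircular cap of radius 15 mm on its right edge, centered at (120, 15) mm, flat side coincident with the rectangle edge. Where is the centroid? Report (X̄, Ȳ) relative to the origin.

rectangular body: A = 120 × 30 = 3600.00, centroid at (60.00, 15.00).
semicircular end: A = ½π·15² = 353.43, centroid at (126.37, 15.00).
ΣA = 3953.43 mm², ΣAX̄ = 260661.50 mm³, ΣAȲ = 59301.44 mm³.
X̄ = 260661.50/3953.43 = 65.93 mm; Ȳ = 59301.44/3953.43 = 15.00 mm.

X̄ = 65.93 mm, Ȳ = 15.00 mm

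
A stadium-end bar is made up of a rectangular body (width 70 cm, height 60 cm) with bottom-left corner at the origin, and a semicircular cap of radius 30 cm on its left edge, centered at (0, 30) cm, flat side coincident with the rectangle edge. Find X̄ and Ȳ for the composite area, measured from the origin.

Part | A | x̄ᵢ | ȳᵢ | A·x̄ᵢ | A·ȳᵢ
rectangular body | 4200.00 | 35.00 | 30.00 | 147000.00 | 126000.00
semicircular end | 1413.72 | -12.73 | 30.00 | -18000.00 | 42411.50
Σ | 5613.72 |  |  | 129000.00 | 168411.50
X̄ = 129000.00 / 5613.72 = 22.98 cm
Ȳ = 168411.50 / 5613.72 = 30.00 cm

X̄ = 22.98 cm, Ȳ = 30.00 cm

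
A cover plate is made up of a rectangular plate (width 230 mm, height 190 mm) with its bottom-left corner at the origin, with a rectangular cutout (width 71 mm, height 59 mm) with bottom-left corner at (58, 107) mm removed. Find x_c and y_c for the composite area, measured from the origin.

plate: A = 230 × 190 = 43700.00, centroid at (115.00, 95.00).
hole: A = −(71 × 59) = -4189.00, centroid at (93.50, 136.50).
ΣA = 39511.00 mm²
ΣAx_c = (43700.00)(115.00) + (-4189.00)(93.50) = 4633828.50 mm³
ΣAy_c = (43700.00)(95.00) + (-4189.00)(136.50) = 3579701.50 mm³
x_c = 4633828.50 / 39511.00 = 117.28 mm
y_c = 3579701.50 / 39511.00 = 90.60 mm

x_c = 117.28 mm, y_c = 90.60 mm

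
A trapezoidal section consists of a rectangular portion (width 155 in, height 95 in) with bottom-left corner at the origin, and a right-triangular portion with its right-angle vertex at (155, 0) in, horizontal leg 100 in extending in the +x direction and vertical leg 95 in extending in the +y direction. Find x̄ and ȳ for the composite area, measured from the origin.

x̄ = 104.53 in, ȳ = 43.64 in

Part | A | x̄ᵢ | ȳᵢ | A·x̄ᵢ | A·ȳᵢ
rectangular portion | 14725.00 | 77.50 | 47.50 | 1141187.50 | 699437.50
triangular portion | 4750.00 | 188.33 | 31.67 | 894583.33 | 150416.67
Σ | 19475.00 |  |  | 2035770.83 | 849854.17
x̄ = 2035770.83 / 19475.00 = 104.53 in
ȳ = 849854.17 / 19475.00 = 43.64 in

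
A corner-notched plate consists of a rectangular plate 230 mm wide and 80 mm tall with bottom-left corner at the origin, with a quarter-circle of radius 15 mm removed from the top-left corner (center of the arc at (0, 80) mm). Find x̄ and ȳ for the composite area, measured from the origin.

x̄ = 116.05 mm, ȳ = 39.67 mm

Part | A | x̄ᵢ | ȳᵢ | A·x̄ᵢ | A·ȳᵢ
plate | 18400.00 | 115.00 | 40.00 | 2116000.00 | 736000.00
removed quarter-circle | -176.71 | 6.37 | 73.63 | -1125.00 | -13012.17
Σ | 18223.29 |  |  | 2114875.00 | 722987.83
x̄ = 2114875.00 / 18223.29 = 116.05 mm
ȳ = 722987.83 / 18223.29 = 39.67 mm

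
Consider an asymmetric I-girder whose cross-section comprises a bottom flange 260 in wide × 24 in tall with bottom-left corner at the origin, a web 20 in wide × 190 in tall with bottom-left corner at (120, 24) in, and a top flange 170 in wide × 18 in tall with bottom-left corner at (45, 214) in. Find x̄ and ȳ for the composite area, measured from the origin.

Part | A | x̄ᵢ | ȳᵢ | A·x̄ᵢ | A·ȳᵢ
bottom flange | 6240.00 | 130.00 | 12.00 | 811200.00 | 74880.00
web | 3800.00 | 130.00 | 119.00 | 494000.00 | 452200.00
top flange | 3060.00 | 130.00 | 223.00 | 397800.00 | 682380.00
Σ | 13100.00 |  |  | 1703000.00 | 1209460.00
x̄ = 1703000.00 / 13100.00 = 130.00 in
ȳ = 1209460.00 / 13100.00 = 92.33 in

x̄ = 130.00 in, ȳ = 92.33 in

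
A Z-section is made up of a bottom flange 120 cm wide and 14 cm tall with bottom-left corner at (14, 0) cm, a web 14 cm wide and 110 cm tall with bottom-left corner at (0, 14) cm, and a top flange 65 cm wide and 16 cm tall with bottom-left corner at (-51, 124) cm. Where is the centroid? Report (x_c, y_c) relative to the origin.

x_c = 27.20 cm, y_c = 59.93 cm

bottom flange: A = 120 × 14 = 1680.00, centroid at (74.00, 7.00).
web: A = 14 × 110 = 1540.00, centroid at (7.00, 69.00).
top flange: A = 65 × 16 = 1040.00, centroid at (-18.50, 132.00).
ΣA = 4260.00 cm²
ΣAx_c = (1680.00)(74.00) + (1540.00)(7.00) + (1040.00)(-18.50) = 115860.00 cm³
ΣAy_c = (1680.00)(7.00) + (1540.00)(69.00) + (1040.00)(132.00) = 255300.00 cm³
x_c = 115860.00 / 4260.00 = 27.20 cm
y_c = 255300.00 / 4260.00 = 59.93 cm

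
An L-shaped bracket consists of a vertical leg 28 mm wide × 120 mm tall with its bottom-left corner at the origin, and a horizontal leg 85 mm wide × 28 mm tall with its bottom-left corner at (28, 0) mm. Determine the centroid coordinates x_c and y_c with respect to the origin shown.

x_c = 37.43 mm, y_c = 40.93 mm

vertical leg: A = 28 × 120 = 3360.00, centroid at (14.00, 60.00).
horizontal leg: A = 85 × 28 = 2380.00, centroid at (70.50, 14.00).
ΣA = 5740.00 mm², ΣAx_c = 214830.00 mm³, ΣAy_c = 234920.00 mm³.
x_c = 214830.00/5740.00 = 37.43 mm; y_c = 234920.00/5740.00 = 40.93 mm.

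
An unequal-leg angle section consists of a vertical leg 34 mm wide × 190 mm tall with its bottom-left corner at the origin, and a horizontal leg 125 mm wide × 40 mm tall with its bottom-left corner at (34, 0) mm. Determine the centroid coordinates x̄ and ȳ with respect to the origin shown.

vertical leg: A = 34 × 190 = 6460.00, centroid at (17.00, 95.00).
horizontal leg: A = 125 × 40 = 5000.00, centroid at (96.50, 20.00).
ΣA = 11460.00 mm²
ΣAx̄ = (6460.00)(17.00) + (5000.00)(96.50) = 592320.00 mm³
ΣAȳ = (6460.00)(95.00) + (5000.00)(20.00) = 713700.00 mm³
x̄ = 592320.00 / 11460.00 = 51.69 mm
ȳ = 713700.00 / 11460.00 = 62.28 mm

x̄ = 51.69 mm, ȳ = 62.28 mm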